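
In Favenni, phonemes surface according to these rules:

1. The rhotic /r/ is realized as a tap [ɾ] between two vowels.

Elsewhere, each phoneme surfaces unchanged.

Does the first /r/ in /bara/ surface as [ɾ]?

/r/ (between /a/ and /a/): between two vowels, so rule 1 applies → [ɾ].
The actual realization is [ɾ], which matches [ɾ].

Yes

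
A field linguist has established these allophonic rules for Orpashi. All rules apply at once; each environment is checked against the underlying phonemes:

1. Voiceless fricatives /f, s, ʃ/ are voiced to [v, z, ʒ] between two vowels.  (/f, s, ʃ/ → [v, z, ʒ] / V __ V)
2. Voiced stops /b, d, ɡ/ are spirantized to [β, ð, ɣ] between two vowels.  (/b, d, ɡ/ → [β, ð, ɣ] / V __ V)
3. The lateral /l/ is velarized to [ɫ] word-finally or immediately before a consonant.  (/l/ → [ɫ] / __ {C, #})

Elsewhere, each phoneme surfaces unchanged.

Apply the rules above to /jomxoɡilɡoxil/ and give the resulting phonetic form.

[jomxoɣiɫɡoxiɫ]

/ɡ/ (between /o/ and /i/) occurs between two vowels → [ɣ] by rule 2.
Rule 3 applies to /l/ (between /i/ and /ɡ/: word-finally or immediately before a consonant) → [ɫ].
/ɡ/ (between /l/ and /o/) is in the target of rule 2 but the environment (between two vowels) is not met → [ɡ].
/l/ meets the environment for rule 3 (word-finally or immediately before a consonant) → [ɫ].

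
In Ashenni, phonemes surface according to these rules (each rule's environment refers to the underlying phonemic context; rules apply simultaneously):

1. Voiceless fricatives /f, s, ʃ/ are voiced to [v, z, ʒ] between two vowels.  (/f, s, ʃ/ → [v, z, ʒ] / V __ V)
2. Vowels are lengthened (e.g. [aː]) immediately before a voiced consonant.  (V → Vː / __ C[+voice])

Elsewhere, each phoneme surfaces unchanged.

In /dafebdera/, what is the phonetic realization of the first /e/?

[eː]

Rule 2 applies to /e/ (between /f/ and /b/: before a voiced consonant) → [eː].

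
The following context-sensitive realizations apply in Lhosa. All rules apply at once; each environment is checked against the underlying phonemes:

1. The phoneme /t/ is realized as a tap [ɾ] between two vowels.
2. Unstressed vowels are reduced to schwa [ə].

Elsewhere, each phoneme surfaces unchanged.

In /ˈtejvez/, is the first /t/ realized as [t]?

Yes

/t/ — word-initial; rule 1 does not apply here → [t].
The actual realization is [t], which matches [t].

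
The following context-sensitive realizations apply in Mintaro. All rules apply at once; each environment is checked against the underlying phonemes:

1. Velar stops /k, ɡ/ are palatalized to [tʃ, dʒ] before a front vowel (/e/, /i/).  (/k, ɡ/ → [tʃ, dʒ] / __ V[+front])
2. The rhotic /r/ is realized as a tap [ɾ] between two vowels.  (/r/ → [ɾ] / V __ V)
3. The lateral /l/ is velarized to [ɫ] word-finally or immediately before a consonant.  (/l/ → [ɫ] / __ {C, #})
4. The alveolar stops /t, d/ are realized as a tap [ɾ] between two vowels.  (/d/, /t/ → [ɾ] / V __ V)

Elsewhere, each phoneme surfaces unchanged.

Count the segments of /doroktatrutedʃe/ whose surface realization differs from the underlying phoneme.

2

Segments that undergo a rule: /r/ → [ɾ] (rule 2); /t/ → [ɾ] (rule 4).
All other segments surface unchanged.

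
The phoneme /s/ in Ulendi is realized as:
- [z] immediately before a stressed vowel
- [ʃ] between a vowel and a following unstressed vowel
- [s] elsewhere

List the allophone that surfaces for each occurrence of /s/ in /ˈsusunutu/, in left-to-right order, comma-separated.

[z], [ʃ]

Occurrence 1 (position 1): immediately before a stressed vowel → [z].
Occurrence 2 (position 3): between a vowel and a following unstressed vowel → [ʃ].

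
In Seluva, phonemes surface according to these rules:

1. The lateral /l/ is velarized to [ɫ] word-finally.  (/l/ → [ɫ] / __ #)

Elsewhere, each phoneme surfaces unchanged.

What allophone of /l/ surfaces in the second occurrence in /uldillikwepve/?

[l]

/l/ (between /i/ and /l/) fails the environment for rule 1, so it stays [l].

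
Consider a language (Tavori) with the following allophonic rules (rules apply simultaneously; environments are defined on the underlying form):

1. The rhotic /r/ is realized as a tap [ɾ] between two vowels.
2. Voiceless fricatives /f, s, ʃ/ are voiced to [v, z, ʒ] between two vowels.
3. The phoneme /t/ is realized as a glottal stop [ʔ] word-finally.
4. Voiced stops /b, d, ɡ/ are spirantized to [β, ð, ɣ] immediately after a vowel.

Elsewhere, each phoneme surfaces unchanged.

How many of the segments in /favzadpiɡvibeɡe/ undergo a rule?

4

Segments that undergo a rule: /d/ → [ð] (rule 4); /ɡ/ → [ɣ] (rule 4); /b/ → [β] (rule 4); /ɡ/ → [ɣ] (rule 4).
All other segments surface unchanged.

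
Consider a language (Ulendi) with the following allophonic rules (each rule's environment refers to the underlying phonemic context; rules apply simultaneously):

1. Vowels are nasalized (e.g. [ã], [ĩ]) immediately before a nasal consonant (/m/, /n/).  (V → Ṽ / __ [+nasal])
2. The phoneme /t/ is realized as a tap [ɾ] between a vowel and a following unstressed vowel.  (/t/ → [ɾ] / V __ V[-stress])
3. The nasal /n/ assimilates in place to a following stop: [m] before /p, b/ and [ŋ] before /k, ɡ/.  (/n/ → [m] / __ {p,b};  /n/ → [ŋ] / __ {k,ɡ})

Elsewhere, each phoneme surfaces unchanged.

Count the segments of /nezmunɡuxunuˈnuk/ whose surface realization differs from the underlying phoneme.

Segments that undergo a rule: /u/ → [ũ] (rule 1); /n/ → [ŋ] (rule 3); /u/ → [ũ] (rule 1); /u/ → [ũ] (rule 1).
All other segments surface unchanged.

4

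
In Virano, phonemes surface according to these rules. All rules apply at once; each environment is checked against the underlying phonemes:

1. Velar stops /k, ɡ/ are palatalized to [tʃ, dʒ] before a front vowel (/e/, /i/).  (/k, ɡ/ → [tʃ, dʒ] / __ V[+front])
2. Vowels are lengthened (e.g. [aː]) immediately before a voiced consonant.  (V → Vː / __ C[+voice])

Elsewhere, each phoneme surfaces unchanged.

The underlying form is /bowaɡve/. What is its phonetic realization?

[boːwaːɡve]

/b/ — not in any rule's target class → [b].
/o/ (between /b/ and /w/) occurs before a voiced consonant → [oː] by rule 2.
/w/ stays [w].
/a/ (between /w/ and /ɡ/) occurs before a voiced consonant → [aː] by rule 2.
/ɡ/ (between /a/ and /v/) fails the environment for rule 1, so it stays [ɡ].
/v/ stays [v].
/e/ — word-final; rule 2 does not apply here → [e].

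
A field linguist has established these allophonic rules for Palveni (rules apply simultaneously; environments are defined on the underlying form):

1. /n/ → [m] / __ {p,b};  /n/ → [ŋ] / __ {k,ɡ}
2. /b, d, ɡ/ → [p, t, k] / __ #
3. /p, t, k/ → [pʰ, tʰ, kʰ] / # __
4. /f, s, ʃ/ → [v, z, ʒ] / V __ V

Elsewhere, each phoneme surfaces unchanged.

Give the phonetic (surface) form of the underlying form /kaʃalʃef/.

[kʰaʒalʃef]

/k/ meets the environment for rule 3 (word-initially) → [kʰ].
/a/ (between /k/ and /ʃ/) is unaffected → [a].
/ʃ/ meets the environment for rule 4 (between two vowels) → [ʒ].
/a/ stays [a].
/l/ (between /a/ and /ʃ/) is unaffected → [l].
/ʃ/ (between /l/ and /e/) is in the target of rule 4 but the environment (between two vowels) is not met → [ʃ].
/e/ (between /ʃ/ and /f/) is unaffected → [e].
/f/ — word-final; rule 4 does not apply here → [f].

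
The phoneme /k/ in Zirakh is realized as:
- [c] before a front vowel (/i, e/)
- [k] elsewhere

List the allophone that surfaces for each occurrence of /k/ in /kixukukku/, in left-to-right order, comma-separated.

[c], [k], [k], [k]

Occurrence 1 (position 1): before a front vowel → [c].
Occurrence 2 (position 5): no conditioning environment matches → elsewhere allophone [k].
Occurrence 3 (position 7): no conditioning environment matches → elsewhere allophone [k].
Occurrence 4 (position 8): no conditioning environment matches → elsewhere allophone [k].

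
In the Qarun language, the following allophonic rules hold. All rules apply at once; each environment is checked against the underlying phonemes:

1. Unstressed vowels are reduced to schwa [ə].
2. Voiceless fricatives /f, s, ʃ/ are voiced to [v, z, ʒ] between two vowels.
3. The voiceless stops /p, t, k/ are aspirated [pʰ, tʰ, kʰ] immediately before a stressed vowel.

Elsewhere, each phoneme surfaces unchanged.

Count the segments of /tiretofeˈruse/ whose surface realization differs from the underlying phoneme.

Segments that undergo a rule: /i/ → [ə] (rule 1); /e/ → [ə] (rule 1); /o/ → [ə] (rule 1); /f/ → [v] (rule 2); /e/ → [ə] (rule 1); /s/ → [z] (rule 2); /e/ → [ə] (rule 1).
All other segments surface unchanged.

7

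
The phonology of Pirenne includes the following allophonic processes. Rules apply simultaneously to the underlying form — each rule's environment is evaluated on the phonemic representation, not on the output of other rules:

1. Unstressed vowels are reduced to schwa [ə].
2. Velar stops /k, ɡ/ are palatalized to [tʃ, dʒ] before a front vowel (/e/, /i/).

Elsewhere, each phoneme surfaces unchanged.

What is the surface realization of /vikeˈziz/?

/v/ (word-initial) is unaffected → [v].
/i/ meets the environment for rule 1 (in an unstressed syllable) → [ə].
/k/ — between /i/ and /e/, before a front vowel — surfaces as [tʃ] (rule 2).
/e/ meets the environment for rule 1 (in an unstressed syllable) → [ə].
/z/ — not in any rule's target class → [z].
/i/ (between /z/ and /z/) is in the target of rule 1 but the environment (in an unstressed syllable) is not met → [i].
/z/ stays [z].

[vətʃəˈziz]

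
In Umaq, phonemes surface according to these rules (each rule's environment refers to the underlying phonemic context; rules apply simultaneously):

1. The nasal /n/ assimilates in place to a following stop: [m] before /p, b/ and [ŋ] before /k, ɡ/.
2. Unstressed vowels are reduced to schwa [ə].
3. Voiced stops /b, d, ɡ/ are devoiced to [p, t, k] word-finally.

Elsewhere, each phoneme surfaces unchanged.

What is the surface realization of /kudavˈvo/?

[kədəvˈvo]

/k/ stays [k].
/u/ (between /k/ and /d/) occurs in an unstressed syllable → [ə] by rule 2.
/d/ (between /u/ and /a/): rule 3 targets it, but not word-finally → unchanged [d].
/a/ meets the environment for rule 2 (in an unstressed syllable) → [ə].
/v/ (between /a/ and /v/): no rule targets it → [v].
/v/ (between /v/ and /o/) is unaffected → [v].
/o/ (word-final) fails the environment for rule 2, so it stays [o].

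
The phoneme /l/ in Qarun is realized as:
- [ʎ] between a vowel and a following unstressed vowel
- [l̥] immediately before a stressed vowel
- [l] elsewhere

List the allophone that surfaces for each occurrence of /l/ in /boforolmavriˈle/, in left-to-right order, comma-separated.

[l], [l̥]

Occurrence 1 (position 7): no conditioning environment matches → elsewhere allophone [l].
Occurrence 2 (position 13): immediately before a stressed vowel → [l̥].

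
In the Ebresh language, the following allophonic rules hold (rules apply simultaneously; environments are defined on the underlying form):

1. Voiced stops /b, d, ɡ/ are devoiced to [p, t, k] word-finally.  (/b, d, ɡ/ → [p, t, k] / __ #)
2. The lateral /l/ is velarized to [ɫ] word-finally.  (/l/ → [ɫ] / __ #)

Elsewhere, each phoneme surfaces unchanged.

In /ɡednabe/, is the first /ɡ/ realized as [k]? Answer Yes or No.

/ɡ/ (word-initial) fails the environment for rule 1, so it stays [ɡ].
The actual realization is [ɡ], not [k].

No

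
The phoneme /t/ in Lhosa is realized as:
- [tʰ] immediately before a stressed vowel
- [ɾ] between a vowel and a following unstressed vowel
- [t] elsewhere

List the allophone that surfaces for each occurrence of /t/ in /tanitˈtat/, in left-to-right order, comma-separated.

[t], [t], [tʰ], [t]

Occurrence 1 (position 1): no conditioning environment matches → elsewhere allophone [t].
Occurrence 2 (position 5): no conditioning environment matches → elsewhere allophone [t].
Occurrence 3 (position 6): immediately before a stressed vowel → [tʰ].
Occurrence 4 (position 8): no conditioning environment matches → elsewhere allophone [t].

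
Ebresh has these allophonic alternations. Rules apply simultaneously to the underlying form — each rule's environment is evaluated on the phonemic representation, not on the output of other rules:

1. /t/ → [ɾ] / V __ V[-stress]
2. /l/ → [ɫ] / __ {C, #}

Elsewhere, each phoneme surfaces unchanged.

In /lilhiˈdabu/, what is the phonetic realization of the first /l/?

[l]

/l/ (word-initial) fails the environment for rule 2, so it stays [l].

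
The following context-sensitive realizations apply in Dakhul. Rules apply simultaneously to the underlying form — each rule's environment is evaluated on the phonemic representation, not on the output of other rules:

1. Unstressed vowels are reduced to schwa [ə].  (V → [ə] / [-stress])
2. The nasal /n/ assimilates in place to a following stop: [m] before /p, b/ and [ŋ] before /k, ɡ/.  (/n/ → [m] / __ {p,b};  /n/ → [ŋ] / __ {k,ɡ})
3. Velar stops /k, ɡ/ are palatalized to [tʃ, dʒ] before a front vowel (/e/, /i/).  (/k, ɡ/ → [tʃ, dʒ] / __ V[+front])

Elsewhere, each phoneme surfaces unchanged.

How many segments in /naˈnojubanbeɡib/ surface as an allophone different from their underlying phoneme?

Segments that undergo a rule: /a/ → [ə] (rule 1); /u/ → [ə] (rule 1); /a/ → [ə] (rule 1); /n/ → [m] (rule 2); /e/ → [ə] (rule 1); /ɡ/ → [dʒ] (rule 3); /i/ → [ə] (rule 1).
All other segments surface unchanged.

7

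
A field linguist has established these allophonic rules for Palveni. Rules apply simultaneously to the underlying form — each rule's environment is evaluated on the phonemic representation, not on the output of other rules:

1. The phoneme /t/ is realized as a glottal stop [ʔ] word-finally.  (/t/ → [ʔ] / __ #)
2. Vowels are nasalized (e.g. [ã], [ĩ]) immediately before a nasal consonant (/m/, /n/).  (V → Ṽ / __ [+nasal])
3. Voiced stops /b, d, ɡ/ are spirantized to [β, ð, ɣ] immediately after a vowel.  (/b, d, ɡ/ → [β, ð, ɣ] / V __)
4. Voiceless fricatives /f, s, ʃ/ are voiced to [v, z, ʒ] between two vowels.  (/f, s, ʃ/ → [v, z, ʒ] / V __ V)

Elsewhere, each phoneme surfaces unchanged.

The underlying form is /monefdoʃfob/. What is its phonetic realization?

[mõnefdoʃfoβ]

/m/ stays [m].
/o/ meets the environment for rule 2 (before a nasal consonant) → [õ].
/n/ stays [n].
/e/ (between /n/ and /f/) is in the target of rule 2 but the environment (before a nasal consonant) is not met → [e].
/f/ — between /e/ and /d/; rule 4 does not apply here → [f].
/d/ (between /f/ and /o/) is in the target of rule 3 but the environment (immediately after a vowel) is not met → [d].
/o/ — between /d/ and /ʃ/; rule 2 does not apply here → [o].
/ʃ/ (between /o/ and /f/) fails the environment for rule 4, so it stays [ʃ].
/f/ (between /ʃ/ and /o/) fails the environment for rule 4, so it stays [f].
/o/ (between /f/ and /b/) fails the environment for rule 2, so it stays [o].
/b/ (word-final): immediately after a vowel, so rule 3 applies → [β].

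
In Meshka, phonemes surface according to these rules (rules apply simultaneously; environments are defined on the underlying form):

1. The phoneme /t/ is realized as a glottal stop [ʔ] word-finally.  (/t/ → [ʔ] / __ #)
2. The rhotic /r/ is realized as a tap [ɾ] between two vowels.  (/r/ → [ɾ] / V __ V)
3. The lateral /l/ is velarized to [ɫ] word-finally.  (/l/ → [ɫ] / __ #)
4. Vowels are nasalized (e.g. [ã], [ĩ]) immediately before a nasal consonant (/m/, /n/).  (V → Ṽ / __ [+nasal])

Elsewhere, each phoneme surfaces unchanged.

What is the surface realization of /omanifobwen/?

[õmãnifobwẽn]

/o/ — word-initial, before a nasal consonant — surfaces as [õ] (rule 4).
/m/ (between /o/ and /a/) is unaffected → [m].
/a/ — between /m/ and /n/, before a nasal consonant — surfaces as [ã] (rule 4).
/n/ — not in any rule's target class → [n].
/i/ (between /n/ and /f/) is in the target of rule 4 but the environment (before a nasal consonant) is not met → [i].
/f/ — not in any rule's target class → [f].
/o/ (between /f/ and /b/) is in the target of rule 4 but the environment (before a nasal consonant) is not met → [o].
/b/ (between /o/ and /w/) is unaffected → [b].
/w/ (between /b/ and /e/) is unaffected → [w].
Rule 4 applies to /e/ (between /w/ and /n/: before a nasal consonant) → [ẽ].
/n/ — not in any rule's target class → [n].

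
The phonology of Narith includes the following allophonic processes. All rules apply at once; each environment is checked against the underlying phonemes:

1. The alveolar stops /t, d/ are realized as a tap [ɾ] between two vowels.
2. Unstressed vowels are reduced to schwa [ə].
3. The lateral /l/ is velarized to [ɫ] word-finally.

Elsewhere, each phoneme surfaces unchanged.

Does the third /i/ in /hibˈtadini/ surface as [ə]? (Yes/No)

Rule 2 applies to /i/ (word-final: in an unstressed syllable) → [ə].
The actual realization is [ə], which matches [ə].

Yes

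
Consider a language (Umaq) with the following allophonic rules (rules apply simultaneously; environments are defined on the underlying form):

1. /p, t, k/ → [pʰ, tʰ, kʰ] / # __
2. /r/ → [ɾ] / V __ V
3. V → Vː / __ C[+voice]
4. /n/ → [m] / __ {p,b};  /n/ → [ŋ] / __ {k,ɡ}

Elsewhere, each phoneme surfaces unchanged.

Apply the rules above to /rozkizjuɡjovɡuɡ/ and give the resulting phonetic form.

/r/ (word-initial) is in the target of rule 2 but the environment (between two vowels) is not met → [r].
Rule 3 applies to /o/ (between /r/ and /z/: before a voiced consonant) → [oː].
/z/ (between /o/ and /k/): no rule targets it → [z].
/k/ — between /z/ and /i/; rule 1 does not apply here → [k].
/i/ (between /k/ and /z/): before a voiced consonant, so rule 3 applies → [iː].
/z/ (between /i/ and /j/) is unaffected → [z].
/j/ (between /z/ and /u/) is unaffected → [j].
/u/ meets the environment for rule 3 (before a voiced consonant) → [uː].
/ɡ/ (between /u/ and /j/) is unaffected → [ɡ].
/j/ (between /ɡ/ and /o/): no rule targets it → [j].
/o/ meets the environment for rule 3 (before a voiced consonant) → [oː].
/v/ — not in any rule's target class → [v].
/ɡ/ (between /v/ and /u/): no rule targets it → [ɡ].
Rule 3 applies to /u/ (between /ɡ/ and /ɡ/: before a voiced consonant) → [uː].
/ɡ/ (word-final): no rule targets it → [ɡ].

[roːzkiːzjuːɡjoːvɡuːɡ]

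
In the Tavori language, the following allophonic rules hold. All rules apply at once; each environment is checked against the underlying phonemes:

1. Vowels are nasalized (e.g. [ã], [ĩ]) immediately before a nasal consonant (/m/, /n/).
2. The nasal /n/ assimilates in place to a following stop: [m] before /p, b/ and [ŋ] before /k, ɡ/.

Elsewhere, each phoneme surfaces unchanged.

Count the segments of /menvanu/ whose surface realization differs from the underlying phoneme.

Segments that undergo a rule: /e/ → [ẽ] (rule 1); /a/ → [ã] (rule 1).
All other segments surface unchanged.

2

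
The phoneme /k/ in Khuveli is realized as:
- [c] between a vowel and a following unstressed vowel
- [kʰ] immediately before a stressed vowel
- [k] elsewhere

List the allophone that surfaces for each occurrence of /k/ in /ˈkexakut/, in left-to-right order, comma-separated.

Occurrence 1 (position 1): immediately before a stressed vowel → [kʰ].
Occurrence 2 (position 5): between a vowel and a following unstressed vowel → [c].

[kʰ], [c]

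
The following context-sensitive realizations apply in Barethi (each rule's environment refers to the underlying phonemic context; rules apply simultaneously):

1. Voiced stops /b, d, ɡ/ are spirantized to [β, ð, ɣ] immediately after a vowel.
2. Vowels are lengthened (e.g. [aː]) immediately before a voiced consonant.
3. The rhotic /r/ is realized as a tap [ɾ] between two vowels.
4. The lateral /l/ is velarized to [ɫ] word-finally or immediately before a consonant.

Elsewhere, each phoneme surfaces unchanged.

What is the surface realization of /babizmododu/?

[baːβiːzmoːðoːðu]

/b/ — word-initial; rule 1 does not apply here → [b].
/a/ (between /b/ and /b/): before a voiced consonant, so rule 2 applies → [aː].
/b/ (between /a/ and /i/): immediately after a vowel, so rule 1 applies → [β].
Rule 2 applies to /i/ (between /b/ and /z/: before a voiced consonant) → [iː].
/z/ — not in any rule's target class → [z].
/m/ (between /z/ and /o/): no rule targets it → [m].
/o/ (between /m/ and /d/): before a voiced consonant, so rule 2 applies → [oː].
/d/ (between /o/ and /o/) occurs immediately after a vowel → [ð] by rule 1.
/o/ — between /d/ and /d/, before a voiced consonant — surfaces as [oː] (rule 2).
/d/ meets the environment for rule 1 (immediately after a vowel) → [ð].
/u/ (word-final): rule 2 targets it, but not before a voiced consonant → unchanged [u].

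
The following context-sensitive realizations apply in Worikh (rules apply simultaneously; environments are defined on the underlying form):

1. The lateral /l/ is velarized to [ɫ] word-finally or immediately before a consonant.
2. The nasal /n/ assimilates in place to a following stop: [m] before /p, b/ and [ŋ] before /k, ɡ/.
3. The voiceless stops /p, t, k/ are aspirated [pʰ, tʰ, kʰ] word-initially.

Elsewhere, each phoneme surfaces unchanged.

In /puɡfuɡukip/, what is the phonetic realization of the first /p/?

/p/ (word-initial): word-initially, so rule 3 applies → [pʰ].

[pʰ]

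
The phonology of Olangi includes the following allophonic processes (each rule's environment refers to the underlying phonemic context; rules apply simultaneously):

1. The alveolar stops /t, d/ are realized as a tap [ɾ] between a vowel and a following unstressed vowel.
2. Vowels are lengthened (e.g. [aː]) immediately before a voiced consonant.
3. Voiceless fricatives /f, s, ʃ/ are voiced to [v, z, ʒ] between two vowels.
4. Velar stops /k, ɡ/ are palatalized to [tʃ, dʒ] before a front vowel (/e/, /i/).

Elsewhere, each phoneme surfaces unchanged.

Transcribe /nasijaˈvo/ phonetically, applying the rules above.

/n/ stays [n].
/a/ (between /n/ and /s/) is in the target of rule 2 but the environment (before a voiced consonant) is not met → [a].
/s/ meets the environment for rule 3 (between two vowels) → [z].
/i/ — between /s/ and /j/, before a voiced consonant — surfaces as [iː] (rule 2).
/j/ stays [j].
/a/ meets the environment for rule 2 (before a voiced consonant) → [aː].
/v/ (between /a/ and /o/): no rule targets it → [v].
/o/ — word-final; rule 2 does not apply here → [o].

[naziːjaːˈvo]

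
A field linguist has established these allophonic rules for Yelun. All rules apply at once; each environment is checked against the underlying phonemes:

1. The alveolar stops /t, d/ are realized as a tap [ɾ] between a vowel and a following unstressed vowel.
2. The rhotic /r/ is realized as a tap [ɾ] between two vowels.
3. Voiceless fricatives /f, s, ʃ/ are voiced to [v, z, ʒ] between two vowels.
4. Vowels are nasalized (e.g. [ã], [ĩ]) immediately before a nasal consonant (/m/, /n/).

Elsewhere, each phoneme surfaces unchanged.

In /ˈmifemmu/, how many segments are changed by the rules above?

Segments that undergo a rule: /f/ → [v] (rule 3); /e/ → [ẽ] (rule 4).
All other segments surface unchanged.

2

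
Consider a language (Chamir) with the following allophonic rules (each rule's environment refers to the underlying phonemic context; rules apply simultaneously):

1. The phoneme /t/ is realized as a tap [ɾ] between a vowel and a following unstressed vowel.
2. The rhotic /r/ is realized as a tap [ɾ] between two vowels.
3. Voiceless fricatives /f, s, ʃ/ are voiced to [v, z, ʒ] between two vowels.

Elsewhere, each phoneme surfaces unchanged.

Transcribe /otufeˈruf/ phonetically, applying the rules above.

[oɾuveˈɾuf]

/o/ (word-initial) is unaffected → [o].
/t/ (between /o/ and /u/) occurs between a vowel and a following unstressed vowel → [ɾ] by rule 1.
/u/ — not in any rule's target class → [u].
/f/ — between /u/ and /e/, between two vowels — surfaces as [v] (rule 3).
/e/ — not in any rule's target class → [e].
/r/ (between /e/ and /u/) occurs between two vowels → [ɾ] by rule 2.
/u/ (between /r/ and /f/) is unaffected → [u].
/f/ (word-final) is in the target of rule 3 but the environment (between two vowels) is not met → [f].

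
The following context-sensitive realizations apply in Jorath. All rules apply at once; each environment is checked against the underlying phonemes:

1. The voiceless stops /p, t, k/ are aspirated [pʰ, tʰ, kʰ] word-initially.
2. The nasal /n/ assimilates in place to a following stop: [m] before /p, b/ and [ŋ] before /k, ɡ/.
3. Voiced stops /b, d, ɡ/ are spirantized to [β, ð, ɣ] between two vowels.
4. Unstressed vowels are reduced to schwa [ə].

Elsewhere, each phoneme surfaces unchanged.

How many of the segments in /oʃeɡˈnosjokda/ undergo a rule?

4

Segments that undergo a rule: /o/ → [ə] (rule 4); /e/ → [ə] (rule 4); /o/ → [ə] (rule 4); /a/ → [ə] (rule 4).
All other segments surface unchanged.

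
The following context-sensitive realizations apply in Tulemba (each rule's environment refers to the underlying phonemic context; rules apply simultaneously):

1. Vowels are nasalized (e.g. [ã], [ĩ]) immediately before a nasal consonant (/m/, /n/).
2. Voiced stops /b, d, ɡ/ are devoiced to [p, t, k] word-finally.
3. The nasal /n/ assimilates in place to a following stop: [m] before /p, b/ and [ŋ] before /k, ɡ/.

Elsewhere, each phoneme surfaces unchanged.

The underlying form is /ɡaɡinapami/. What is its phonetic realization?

/ɡ/ (word-initial) is in the target of rule 2 but the environment (word-finally) is not met → [ɡ].
/a/ — between /ɡ/ and /ɡ/; rule 1 does not apply here → [a].
/ɡ/ (between /a/ and /i/) fails the environment for rule 2, so it stays [ɡ].
/i/ (between /ɡ/ and /n/): before a nasal consonant, so rule 1 applies → [ĩ].
/n/ (between /i/ and /a/): rule 3 targets it, but not before a labial or velar stop → unchanged [n].
/a/ (between /n/ and /p/) is in the target of rule 1 but the environment (before a nasal consonant) is not met → [a].
/p/ (between /a/ and /a/): no rule targets it → [p].
/a/ (between /p/ and /m/): before a nasal consonant, so rule 1 applies → [ã].
/m/ (between /a/ and /i/): no rule targets it → [m].
/i/ (word-final) is in the target of rule 1 but the environment (before a nasal consonant) is not met → [i].

[ɡaɡĩnapãmi]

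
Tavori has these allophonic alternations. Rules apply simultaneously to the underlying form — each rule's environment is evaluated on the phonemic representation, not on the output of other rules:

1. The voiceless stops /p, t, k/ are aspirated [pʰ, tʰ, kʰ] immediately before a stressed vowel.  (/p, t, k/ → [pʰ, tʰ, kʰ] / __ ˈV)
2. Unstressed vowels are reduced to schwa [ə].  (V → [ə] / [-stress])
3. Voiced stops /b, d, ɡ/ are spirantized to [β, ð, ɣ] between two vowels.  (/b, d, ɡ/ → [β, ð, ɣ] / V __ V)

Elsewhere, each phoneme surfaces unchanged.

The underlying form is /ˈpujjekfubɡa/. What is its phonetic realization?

[ˈpʰujjəkfəbɡə]

/p/ (word-initial) occurs immediately before a stressed vowel → [pʰ] by rule 1.
/u/ (between /p/ and /j/): rule 2 targets it, but not in an unstressed syllable → unchanged [u].
/j/ (between /u/ and /j/) is unaffected → [j].
/j/ — not in any rule's target class → [j].
/e/ — between /j/ and /k/, in an unstressed syllable — surfaces as [ə] (rule 2).
/k/ (between /e/ and /f/) fails the environment for rule 1, so it stays [k].
/f/ (between /k/ and /u/): no rule targets it → [f].
Rule 2 applies to /u/ (between /f/ and /b/: in an unstressed syllable) → [ə].
/b/ — between /u/ and /ɡ/; rule 3 does not apply here → [b].
/ɡ/ (between /b/ and /a/) is in the target of rule 3 but the environment (between two vowels) is not met → [ɡ].
/a/ (word-final): in an unstressed syllable, so rule 2 applies → [ə].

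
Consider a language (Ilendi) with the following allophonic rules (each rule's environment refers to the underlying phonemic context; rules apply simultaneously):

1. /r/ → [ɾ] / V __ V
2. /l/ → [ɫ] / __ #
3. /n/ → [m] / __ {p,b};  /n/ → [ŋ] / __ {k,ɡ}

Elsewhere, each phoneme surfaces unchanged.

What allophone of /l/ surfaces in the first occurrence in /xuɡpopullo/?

/l/ (between /u/ and /l/) is in the target of rule 2 but the environment (word-finally) is not met → [l].

[l]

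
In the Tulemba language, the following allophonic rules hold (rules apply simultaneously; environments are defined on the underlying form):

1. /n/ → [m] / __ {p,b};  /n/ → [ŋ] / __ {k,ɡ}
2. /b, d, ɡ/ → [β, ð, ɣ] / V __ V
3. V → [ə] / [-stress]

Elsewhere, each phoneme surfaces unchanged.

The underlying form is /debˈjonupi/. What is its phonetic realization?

[dəbˈjonəpə]

/d/ (word-initial) fails the environment for rule 2, so it stays [d].
/e/ — between /d/ and /b/, in an unstressed syllable — surfaces as [ə] (rule 3).
/b/ (between /e/ and /j/) fails the environment for rule 2, so it stays [b].
/j/ (between /b/ and /o/) is unaffected → [j].
/o/ (between /j/ and /n/): rule 3 targets it, but not in an unstressed syllable → unchanged [o].
/n/ — between /o/ and /u/; rule 1 does not apply here → [n].
/u/ meets the environment for rule 3 (in an unstressed syllable) → [ə].
/p/ — not in any rule's target class → [p].
/i/ (word-final): in an unstressed syllable, so rule 3 applies → [ə].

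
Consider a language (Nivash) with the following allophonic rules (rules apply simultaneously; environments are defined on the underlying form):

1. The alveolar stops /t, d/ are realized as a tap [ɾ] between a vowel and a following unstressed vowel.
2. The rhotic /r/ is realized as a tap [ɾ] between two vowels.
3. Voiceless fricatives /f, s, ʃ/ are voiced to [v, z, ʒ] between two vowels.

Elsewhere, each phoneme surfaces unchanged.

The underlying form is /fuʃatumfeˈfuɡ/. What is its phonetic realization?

[fuʒaɾumfeˈvuɡ]

/f/ (word-initial) fails the environment for rule 3, so it stays [f].
/u/ — not in any rule's target class → [u].
/ʃ/ meets the environment for rule 3 (between two vowels) → [ʒ].
/a/ (between /ʃ/ and /t/): no rule targets it → [a].
/t/ meets the environment for rule 1 (between a vowel and a following unstressed vowel) → [ɾ].
/u/ — not in any rule's target class → [u].
/m/ (between /u/ and /f/) is unaffected → [m].
/f/ (between /m/ and /e/): rule 3 targets it, but not between two vowels → unchanged [f].
/e/ — not in any rule's target class → [e].
Rule 3 applies to /f/ (between /e/ and /u/: between two vowels) → [v].
/u/ stays [u].
/ɡ/ (word-final) is unaffected → [ɡ].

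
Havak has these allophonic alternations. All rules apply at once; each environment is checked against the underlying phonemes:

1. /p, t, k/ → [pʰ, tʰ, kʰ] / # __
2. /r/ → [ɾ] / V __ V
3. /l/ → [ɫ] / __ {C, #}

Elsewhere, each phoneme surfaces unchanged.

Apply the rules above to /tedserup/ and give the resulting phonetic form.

/t/ (word-initial): word-initially, so rule 1 applies → [tʰ].
/e/ (between /t/ and /d/) is unaffected → [e].
/d/ stays [d].
/s/ stays [s].
/e/ (between /s/ and /r/): no rule targets it → [e].
/r/ (between /e/ and /u/): between two vowels, so rule 2 applies → [ɾ].
/u/ (between /r/ and /p/): no rule targets it → [u].
/p/ (word-final) is in the target of rule 1 but the environment (word-initially) is not met → [p].

[tʰedseɾup]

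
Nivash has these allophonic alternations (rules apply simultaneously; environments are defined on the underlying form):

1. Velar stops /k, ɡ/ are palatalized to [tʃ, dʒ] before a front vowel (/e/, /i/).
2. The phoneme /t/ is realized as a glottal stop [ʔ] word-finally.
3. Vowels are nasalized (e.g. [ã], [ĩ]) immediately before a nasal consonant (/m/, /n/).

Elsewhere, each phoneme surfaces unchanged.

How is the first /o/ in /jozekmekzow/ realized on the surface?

/o/ — between /j/ and /z/; rule 3 does not apply here → [o].

[o]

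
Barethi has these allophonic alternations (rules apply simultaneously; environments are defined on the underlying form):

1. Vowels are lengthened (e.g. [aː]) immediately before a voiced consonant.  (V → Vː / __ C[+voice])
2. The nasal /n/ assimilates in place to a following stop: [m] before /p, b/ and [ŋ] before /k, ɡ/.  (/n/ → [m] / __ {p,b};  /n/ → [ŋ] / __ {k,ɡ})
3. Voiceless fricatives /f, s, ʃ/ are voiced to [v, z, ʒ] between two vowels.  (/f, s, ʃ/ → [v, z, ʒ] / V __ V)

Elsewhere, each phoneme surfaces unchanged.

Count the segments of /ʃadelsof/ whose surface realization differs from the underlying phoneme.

Segments that undergo a rule: /a/ → [aː] (rule 1); /e/ → [eː] (rule 1).
All other segments surface unchanged.

2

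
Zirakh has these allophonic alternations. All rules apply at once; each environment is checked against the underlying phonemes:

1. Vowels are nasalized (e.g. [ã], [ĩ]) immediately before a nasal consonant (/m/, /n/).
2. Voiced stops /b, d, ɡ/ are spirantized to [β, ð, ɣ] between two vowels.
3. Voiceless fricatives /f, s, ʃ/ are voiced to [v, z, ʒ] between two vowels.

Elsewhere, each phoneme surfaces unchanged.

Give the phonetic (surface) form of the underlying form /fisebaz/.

[fizeβaz]

/f/ (word-initial) is in the target of rule 3 but the environment (between two vowels) is not met → [f].
/i/ (between /f/ and /s/) fails the environment for rule 1, so it stays [i].
Rule 3 applies to /s/ (between /i/ and /e/: between two vowels) → [z].
/e/ (between /s/ and /b/) fails the environment for rule 1, so it stays [e].
Rule 2 applies to /b/ (between /e/ and /a/: between two vowels) → [β].
/a/ (between /b/ and /z/) is in the target of rule 1 but the environment (before a nasal consonant) is not met → [a].
/z/ (word-final) is unaffected → [z].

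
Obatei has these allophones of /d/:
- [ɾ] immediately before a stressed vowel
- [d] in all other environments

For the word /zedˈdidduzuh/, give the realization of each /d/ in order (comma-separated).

[d], [ɾ], [d], [d]

Occurrence 1 (position 3): no conditioning environment matches → elsewhere allophone [d].
Occurrence 2 (position 4): immediately before a stressed vowel → [ɾ].
Occurrence 3 (position 6): no conditioning environment matches → elsewhere allophone [d].
Occurrence 4 (position 7): no conditioning environment matches → elsewhere allophone [d].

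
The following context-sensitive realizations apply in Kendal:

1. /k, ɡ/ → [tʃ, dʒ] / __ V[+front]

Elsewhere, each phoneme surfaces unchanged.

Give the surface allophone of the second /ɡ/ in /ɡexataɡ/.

[ɡ]

/ɡ/ (word-final) is in the target of rule 1 but the environment (before a front vowel) is not met → [ɡ].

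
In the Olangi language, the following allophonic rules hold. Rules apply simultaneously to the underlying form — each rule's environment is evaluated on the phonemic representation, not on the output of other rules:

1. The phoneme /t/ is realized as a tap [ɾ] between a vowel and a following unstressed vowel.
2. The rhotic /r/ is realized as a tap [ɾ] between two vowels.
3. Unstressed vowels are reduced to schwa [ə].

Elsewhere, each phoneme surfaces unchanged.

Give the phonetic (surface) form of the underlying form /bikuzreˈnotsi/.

[bəkəzrəˈnotsə]

/b/ stays [b].
/i/ (between /b/ and /k/): in an unstressed syllable, so rule 3 applies → [ə].
/k/ (between /i/ and /u/): no rule targets it → [k].
Rule 3 applies to /u/ (between /k/ and /z/: in an unstressed syllable) → [ə].
/z/ (between /u/ and /r/): no rule targets it → [z].
/r/ — between /z/ and /e/; rule 2 does not apply here → [r].
/e/ (between /r/ and /n/): in an unstressed syllable, so rule 3 applies → [ə].
/n/ — not in any rule's target class → [n].
/o/ (between /n/ and /t/): rule 3 targets it, but not in an unstressed syllable → unchanged [o].
/t/ (between /o/ and /s/): rule 1 targets it, but not between a vowel and a following unstressed vowel → unchanged [t].
/s/ stays [s].
/i/ (word-final): in an unstressed syllable, so rule 3 applies → [ə].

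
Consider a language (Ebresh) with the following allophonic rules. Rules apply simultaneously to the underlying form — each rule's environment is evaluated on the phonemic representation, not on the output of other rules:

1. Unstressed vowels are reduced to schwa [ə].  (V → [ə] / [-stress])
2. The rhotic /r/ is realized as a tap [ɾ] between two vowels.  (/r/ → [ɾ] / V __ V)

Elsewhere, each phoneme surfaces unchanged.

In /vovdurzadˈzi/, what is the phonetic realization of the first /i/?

/i/ — word-final; rule 1 does not apply here → [i].

[i]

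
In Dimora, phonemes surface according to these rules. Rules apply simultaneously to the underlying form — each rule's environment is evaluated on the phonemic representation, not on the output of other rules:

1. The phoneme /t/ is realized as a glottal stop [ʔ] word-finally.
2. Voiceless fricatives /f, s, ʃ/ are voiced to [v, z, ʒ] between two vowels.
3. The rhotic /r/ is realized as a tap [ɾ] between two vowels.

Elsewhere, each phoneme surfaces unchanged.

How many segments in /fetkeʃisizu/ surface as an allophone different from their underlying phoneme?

Segments that undergo a rule: /ʃ/ → [ʒ] (rule 2); /s/ → [z] (rule 2).
All other segments surface unchanged.

2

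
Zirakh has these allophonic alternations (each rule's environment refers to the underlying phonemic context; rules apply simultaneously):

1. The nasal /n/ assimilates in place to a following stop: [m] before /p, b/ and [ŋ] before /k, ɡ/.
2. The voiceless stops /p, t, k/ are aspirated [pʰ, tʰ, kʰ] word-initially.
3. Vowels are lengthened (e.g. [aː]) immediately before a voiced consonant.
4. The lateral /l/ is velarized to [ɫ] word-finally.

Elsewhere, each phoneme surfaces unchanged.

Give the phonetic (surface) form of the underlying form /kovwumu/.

[kʰoːvwuːmu]

/k/ (word-initial) occurs word-initially → [kʰ] by rule 2.
/o/ meets the environment for rule 3 (before a voiced consonant) → [oː].
/u/ — between /w/ and /m/, before a voiced consonant — surfaces as [uː] (rule 3).
/u/ — word-final; rule 3 does not apply here → [u].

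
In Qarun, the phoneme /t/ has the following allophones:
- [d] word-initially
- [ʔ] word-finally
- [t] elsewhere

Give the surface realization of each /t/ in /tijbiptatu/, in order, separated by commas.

[d], [t], [t]

Occurrence 1 (position 1): word-initially → [d].
Occurrence 2 (position 7): no conditioning environment matches → elsewhere allophone [t].
Occurrence 3 (position 9): no conditioning environment matches → elsewhere allophone [t].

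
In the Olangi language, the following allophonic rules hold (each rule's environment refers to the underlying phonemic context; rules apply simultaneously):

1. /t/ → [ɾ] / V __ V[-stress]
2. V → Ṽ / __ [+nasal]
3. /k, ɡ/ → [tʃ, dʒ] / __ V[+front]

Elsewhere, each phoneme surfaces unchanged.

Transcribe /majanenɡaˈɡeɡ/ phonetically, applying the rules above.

/a/ (between /m/ and /j/) is in the target of rule 2 but the environment (before a nasal consonant) is not met → [a].
/a/ meets the environment for rule 2 (before a nasal consonant) → [ã].
Rule 2 applies to /e/ (between /n/ and /n/: before a nasal consonant) → [ẽ].
/ɡ/ — between /n/ and /a/; rule 3 does not apply here → [ɡ].
/a/ (between /ɡ/ and /ɡ/): rule 2 targets it, but not before a nasal consonant → unchanged [a].
/ɡ/ (between /a/ and /e/) occurs before a front vowel → [dʒ] by rule 3.
/e/ (between /ɡ/ and /ɡ/) fails the environment for rule 2, so it stays [e].
/ɡ/ (word-final) is in the target of rule 3 but the environment (before a front vowel) is not met → [ɡ].

[majãnẽnɡaˈdʒeɡ]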